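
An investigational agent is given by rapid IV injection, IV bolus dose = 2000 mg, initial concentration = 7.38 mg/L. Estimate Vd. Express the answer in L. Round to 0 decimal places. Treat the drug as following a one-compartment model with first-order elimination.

271 L

Vd = Dose / C₀ = 2000 / 7.38 = 271.0 L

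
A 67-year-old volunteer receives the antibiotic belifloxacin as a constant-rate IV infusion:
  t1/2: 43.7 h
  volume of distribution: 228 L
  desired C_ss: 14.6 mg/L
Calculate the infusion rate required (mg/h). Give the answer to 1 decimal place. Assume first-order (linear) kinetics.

52.8 mg/h

k = ln2 / t½ = 0.693147 / 43.7 = 0.01586 h⁻¹
CL = k × Vd = 0.01586 × 228 = 3.616 L/h
At steady state, infusion rate R₀ = Css × CL = 14.6 × 3.616 = 52.79 mg/h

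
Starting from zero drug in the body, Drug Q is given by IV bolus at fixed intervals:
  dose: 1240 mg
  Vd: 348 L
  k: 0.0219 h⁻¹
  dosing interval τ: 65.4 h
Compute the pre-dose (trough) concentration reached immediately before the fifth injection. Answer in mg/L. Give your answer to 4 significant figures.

C₀ per dose = Dose / Vd = 1240 / 348 = 3.563 mg/L
Fraction remaining after one interval: r = e^(−kτ) = e^(−0.02190 × 65.4) = 0.2388
Before dose 5, 4 doses have been given (aged 1τ, 2τ, 3τ, 4τ).
C_trough = C₀ × (r + r² + … + r^4) = C₀ × r(1−r^4)/(1−r)
        = 3.563 × 0.2388 × (1 − 0.003252) / (1 − 0.2388) = 1.114 mg/L

1.114 mg/L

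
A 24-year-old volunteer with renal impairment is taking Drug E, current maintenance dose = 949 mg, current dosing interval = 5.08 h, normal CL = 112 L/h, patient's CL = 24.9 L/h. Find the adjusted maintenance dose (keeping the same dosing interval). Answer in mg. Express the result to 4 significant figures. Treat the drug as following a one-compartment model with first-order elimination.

To keep the same average steady-state level, dosing rate must scale with clearance.
CL ratio = 24.9 / 112 = 0.2223
New dose (same interval) = 949 × 0.2223 = 211.0 mg

211.0 mg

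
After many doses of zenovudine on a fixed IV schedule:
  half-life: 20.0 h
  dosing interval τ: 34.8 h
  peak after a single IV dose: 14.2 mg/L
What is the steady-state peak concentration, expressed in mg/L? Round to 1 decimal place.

k = ln2 / t½ = 0.693147 / 20.0 = 0.03466 h⁻¹
e^(−kτ) = e^(−0.03466 × 34.8) = 0.2993
Accumulation ratio R = 1 / (1 − e^(−kτ)) = 1 / (1 − 0.2993) = 1.427
Steady-state peak = C₀ × R = 14.2 × 1.427 = 20.26 mg/L

20.3 mg/L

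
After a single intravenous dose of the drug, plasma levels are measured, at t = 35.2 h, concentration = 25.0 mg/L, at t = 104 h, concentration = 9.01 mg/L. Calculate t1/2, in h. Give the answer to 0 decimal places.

k = ln(C₁/C₂) / (t₂ − t₁) = ln(25.0/9.01) / (104 − 35.2)
  = 1.021 / 68.80 = 0.01484 h⁻¹
t½ = ln2 / k = 0.693147 / 0.01484 = 46.71 h

47 h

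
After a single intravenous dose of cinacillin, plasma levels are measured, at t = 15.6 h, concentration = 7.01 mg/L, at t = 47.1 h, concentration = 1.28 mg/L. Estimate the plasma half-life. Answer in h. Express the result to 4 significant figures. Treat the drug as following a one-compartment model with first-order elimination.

12.84 h

k = ln(C₁/C₂) / (t₂ − t₁) = ln(7.01/1.28) / (47.1 − 15.6)
  = 1.700 / 31.50 = 0.05397 h⁻¹
t½ = ln2 / k = 0.693147 / 0.05397 = 12.84 h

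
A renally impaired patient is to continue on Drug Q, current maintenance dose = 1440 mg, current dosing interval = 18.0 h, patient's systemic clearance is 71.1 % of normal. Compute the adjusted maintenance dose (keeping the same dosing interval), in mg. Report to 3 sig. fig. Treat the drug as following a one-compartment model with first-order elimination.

1020 mg

To keep the same average steady-state level, dosing rate must scale with clearance.
CL ratio = 71.1 / 100 = 0.7110
New dose (same interval) = 1440 × 0.7110 = 1024 mg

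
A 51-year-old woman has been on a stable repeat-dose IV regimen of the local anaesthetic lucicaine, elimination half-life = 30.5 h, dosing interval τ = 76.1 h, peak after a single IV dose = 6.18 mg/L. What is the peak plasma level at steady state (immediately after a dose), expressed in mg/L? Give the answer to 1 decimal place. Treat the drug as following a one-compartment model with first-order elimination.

7.5 mg/L

k = ln2 / t½ = 0.693147 / 30.5 = 0.02273 h⁻¹
e^(−kτ) = e^(−0.02273 × 76.1) = 0.1773
Accumulation ratio R = 1 / (1 − e^(−kτ)) = 1 / (1 − 0.1773) = 1.216
Steady-state peak = C₀ × R = 6.18 × 1.216 = 7.515 mg/L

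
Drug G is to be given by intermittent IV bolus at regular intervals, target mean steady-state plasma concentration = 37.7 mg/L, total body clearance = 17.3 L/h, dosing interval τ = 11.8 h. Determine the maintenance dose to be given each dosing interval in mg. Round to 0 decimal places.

At steady state, Dose/τ = Css × CL.
Dose = Css × CL × τ = 37.7 × 17.30 × 11.8 = 7696 mg

7696 mg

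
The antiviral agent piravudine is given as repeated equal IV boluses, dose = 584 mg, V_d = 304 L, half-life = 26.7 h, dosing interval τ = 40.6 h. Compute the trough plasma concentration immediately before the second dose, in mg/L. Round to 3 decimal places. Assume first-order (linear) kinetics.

0.670 mg/L

C₀ per dose = Dose / Vd = 584 / 304 = 1.921 mg/L
k = ln2 / t½ = 0.693147 / 26.7 = 0.02596 h⁻¹
Fraction remaining after one interval: r = e^(−kτ) = e^(−0.02596 × 40.6) = 0.3485
Before dose 2, 1 dose has been given (aged 1τ).
C_trough = C₀ × r = 1.921 × 0.3485 = 0.6695 mg/L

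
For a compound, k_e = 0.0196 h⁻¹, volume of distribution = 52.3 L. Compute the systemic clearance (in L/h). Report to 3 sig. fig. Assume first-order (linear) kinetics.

CL = k × Vd = 0.0196 × 52.3 = 1.025 L/h

1.03 L/h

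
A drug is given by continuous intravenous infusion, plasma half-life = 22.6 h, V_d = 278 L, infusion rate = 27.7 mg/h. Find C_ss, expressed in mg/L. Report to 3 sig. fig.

k = ln2 / t½ = 0.693147 / 22.6 = 0.03067 h⁻¹
CL = k × Vd = 0.03067 × 278 = 8.526 L/h
At steady state Css = R₀ / CL = 27.7 / 8.526 = 3.249 mg/L

3.25 mg/L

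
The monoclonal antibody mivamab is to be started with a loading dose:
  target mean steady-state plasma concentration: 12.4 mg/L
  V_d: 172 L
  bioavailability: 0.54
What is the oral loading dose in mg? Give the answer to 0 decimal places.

3950 mg

LD = Css × Vd / F = 12.4 × 172 / 0.54 = 3950 mg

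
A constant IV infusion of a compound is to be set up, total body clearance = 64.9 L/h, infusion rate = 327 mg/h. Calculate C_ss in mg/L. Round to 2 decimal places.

At steady state Css = R₀ / CL = 327 / 64.90 = 5.039 mg/L

5.04 mg/L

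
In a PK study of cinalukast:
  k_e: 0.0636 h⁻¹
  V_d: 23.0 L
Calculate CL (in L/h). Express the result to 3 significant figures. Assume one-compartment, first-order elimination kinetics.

1.46 L/h

CL = k × Vd = 0.0636 × 23.0 = 1.463 L/h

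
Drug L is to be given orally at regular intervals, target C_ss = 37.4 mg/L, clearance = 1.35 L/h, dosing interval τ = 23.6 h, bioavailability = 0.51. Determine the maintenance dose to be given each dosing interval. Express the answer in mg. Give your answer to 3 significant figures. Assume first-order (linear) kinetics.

At steady state, F × (Dose/τ) = Css × CL.
Dose = Css × CL × τ / F = 37.4 × 1.350 × 23.6 / 0.51 = 2336 mg

2340 mg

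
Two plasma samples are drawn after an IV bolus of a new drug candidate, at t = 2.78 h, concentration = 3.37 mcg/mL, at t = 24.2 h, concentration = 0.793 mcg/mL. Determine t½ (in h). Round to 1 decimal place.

10.3 h

k = ln(C₁/C₂) / (t₂ − t₁) = ln(3.37/0.793) / (24.2 − 2.78)
  = 1.447 / 21.42 = 0.06755 h⁻¹
t½ = ln2 / k = 0.693147 / 0.06755 = 10.26 h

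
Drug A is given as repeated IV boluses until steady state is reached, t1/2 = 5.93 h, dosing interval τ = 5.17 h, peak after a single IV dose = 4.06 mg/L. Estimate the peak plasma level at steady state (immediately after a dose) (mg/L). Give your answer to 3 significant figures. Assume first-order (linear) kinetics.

8.95 mg/L

k = ln2 / t½ = 0.693147 / 5.93 = 0.1169 h⁻¹
e^(−kτ) = e^(−0.1169 × 5.17) = 0.5464
Accumulation ratio R = 1 / (1 − e^(−kτ)) = 1 / (1 − 0.5464) = 2.205
Steady-state peak = C₀ × R = 4.06 × 2.205 = 8.952 mg/L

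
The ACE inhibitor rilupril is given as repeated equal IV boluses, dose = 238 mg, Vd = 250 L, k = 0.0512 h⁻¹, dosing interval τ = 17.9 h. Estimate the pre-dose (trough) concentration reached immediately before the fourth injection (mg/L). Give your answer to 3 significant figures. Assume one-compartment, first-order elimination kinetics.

0.594 mg/L

C₀ per dose = Dose / Vd = 238 / 250 = 0.9520 mg/L
Fraction remaining after one interval: r = e^(−kτ) = e^(−0.05120 × 17.9) = 0.3999
Before dose 4, 3 doses have been given (aged 1τ, 2τ, 3τ).
C_trough = C₀ × (r + r² + … + r^3) = C₀ × r(1−r^3)/(1−r)
        = 0.9520 × 0.3999 × (1 − 0.06395) / (1 − 0.3999) = 0.5938 mg/L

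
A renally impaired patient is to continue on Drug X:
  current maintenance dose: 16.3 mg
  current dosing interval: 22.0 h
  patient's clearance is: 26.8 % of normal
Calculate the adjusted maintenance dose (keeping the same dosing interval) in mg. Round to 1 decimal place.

To keep the same average steady-state level, dosing rate must scale with clearance.
CL ratio = 26.8 / 100 = 0.2680
New dose (same interval) = 16.3 × 0.2680 = 4.368 mg

4.4 mg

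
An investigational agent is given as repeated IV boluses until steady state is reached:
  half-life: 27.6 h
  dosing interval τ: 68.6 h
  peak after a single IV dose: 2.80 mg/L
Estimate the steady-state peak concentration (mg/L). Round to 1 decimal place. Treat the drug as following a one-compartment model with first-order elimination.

k = ln2 / t½ = 0.693147 / 27.6 = 0.02511 h⁻¹
e^(−kτ) = e^(−0.02511 × 68.6) = 0.1786
Accumulation ratio R = 1 / (1 − e^(−kτ)) = 1 / (1 − 0.1786) = 1.217
Steady-state peak = C₀ × R = 2.80 × 1.217 = 3.408 mg/L

3.4 mg/L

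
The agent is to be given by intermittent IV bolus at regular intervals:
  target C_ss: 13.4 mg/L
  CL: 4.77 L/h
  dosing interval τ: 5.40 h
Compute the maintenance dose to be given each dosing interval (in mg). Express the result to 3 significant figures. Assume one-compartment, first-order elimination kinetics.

At steady state, Dose/τ = Css × CL.
Dose = Css × CL × τ = 13.4 × 4.770 × 5.40 = 345.2 mg

345 mg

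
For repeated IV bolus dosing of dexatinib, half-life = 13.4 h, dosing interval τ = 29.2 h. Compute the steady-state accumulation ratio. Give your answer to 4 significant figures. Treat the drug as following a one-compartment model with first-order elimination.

k = ln2 / t½ = 0.693147 / 13.4 = 0.05173 h⁻¹
e^(−kτ) = e^(−0.05173 × 29.2) = 0.2208
Accumulation ratio R = 1 / (1 − e^(−kτ)) = 1 / (1 − 0.2208) = 1.283

1.283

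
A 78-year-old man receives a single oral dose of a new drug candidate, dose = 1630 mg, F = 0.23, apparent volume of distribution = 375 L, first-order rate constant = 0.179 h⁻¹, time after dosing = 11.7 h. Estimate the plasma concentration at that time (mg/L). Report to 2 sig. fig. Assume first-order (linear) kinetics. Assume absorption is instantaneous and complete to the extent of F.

Amount reaching circulation = F × Dose = 0.23 × 1630 = 374.9 mg
C₀ = F·Dose / Vd = 374.9 / 375 = 0.9997 mg/L
C = C₀ · e^(−k·t) = 0.9997 × e^(−0.1790 × 11.7)
  = 0.9997 × 0.1232 = 0.1232 mg/L

0.12 mg/L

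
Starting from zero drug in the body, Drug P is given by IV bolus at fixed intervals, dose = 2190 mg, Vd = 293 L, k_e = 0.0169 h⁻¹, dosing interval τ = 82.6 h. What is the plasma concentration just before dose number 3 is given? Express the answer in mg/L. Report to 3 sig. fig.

C₀ per dose = Dose / Vd = 2190 / 293 = 7.474 mg/L
Fraction remaining after one interval: r = e^(−kτ) = e^(−0.01690 × 82.6) = 0.2476
Before dose 3, 2 doses have been given (aged 1τ, 2τ).
C_trough = C₀ × (r + r²) = 7.474 × (0.2476 + 0.06131) = 2.309 mg/L

2.31 mg/L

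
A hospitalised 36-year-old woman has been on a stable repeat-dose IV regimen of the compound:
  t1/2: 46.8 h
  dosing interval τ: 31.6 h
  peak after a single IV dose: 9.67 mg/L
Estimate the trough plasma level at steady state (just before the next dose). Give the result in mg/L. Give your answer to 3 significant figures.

k = ln2 / t½ = 0.693147 / 46.8 = 0.01481 h⁻¹
e^(−kτ) = e^(−0.01481 × 31.6) = 0.6263
Accumulation ratio R = 1 / (1 − e^(−kτ)) = 1 / (1 − 0.6263) = 2.676
Steady-state trough = C₀ × R × e^(−kτ) = 9.67 × 2.676 × 0.6263 = 16.21 mg/L

16.2 mg/L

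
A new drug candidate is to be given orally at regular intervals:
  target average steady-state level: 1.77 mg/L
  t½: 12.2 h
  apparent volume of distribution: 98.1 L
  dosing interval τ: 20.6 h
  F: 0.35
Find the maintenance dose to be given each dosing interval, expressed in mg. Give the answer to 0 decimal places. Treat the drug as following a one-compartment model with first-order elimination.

k = ln2 / t½ = 0.693147 / 12.2 = 0.05682 h⁻¹
CL = k × Vd = 0.05682 × 98.1 = 5.574 L/h
At steady state, F × (Dose/τ) = Css × CL.
Dose = Css × CL × τ / F = 1.77 × 5.574 × 20.6 / 0.35 = 580.7 mg

581 mg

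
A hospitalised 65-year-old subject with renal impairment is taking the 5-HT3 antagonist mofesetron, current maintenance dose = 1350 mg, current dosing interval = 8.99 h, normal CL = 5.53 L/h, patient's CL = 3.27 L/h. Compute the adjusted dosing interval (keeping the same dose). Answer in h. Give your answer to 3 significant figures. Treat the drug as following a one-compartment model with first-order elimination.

15.2 h

To keep the same average steady-state level, dosing rate must scale with clearance.
CL ratio = 3.27 / 5.53 = 0.5913
New interval (same dose) = 8.99 / 0.5913 = 15.20 h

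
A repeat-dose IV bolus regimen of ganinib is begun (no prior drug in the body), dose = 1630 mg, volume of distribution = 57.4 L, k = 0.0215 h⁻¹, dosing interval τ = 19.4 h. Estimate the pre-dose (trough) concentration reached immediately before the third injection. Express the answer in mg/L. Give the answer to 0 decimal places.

C₀ per dose = Dose / Vd = 1630 / 57.4 = 28.40 mg/L
Fraction remaining after one interval: r = e^(−kτ) = e^(−0.02150 × 19.4) = 0.6590
Before dose 3, 2 doses have been given (aged 1τ, 2τ).
C_trough = C₀ × (r + r²) = 28.40 × (0.6590 + 0.4343) = 31.05 mg/L

31 mg/L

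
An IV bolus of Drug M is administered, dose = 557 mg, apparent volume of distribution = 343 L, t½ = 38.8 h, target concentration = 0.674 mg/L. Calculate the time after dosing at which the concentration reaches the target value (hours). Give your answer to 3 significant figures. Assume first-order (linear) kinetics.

C₀ = Dose / Vd = 557.0 / 343 = 1.624 mg/L
k = ln2 / t½ = 0.693147 / 38.8 = 0.01786 h⁻¹
t = ln(C₀ / C) / k = ln(1.624 / 0.674) / 0.01786
  = ln(2.409) / 0.01786 = 0.8792 / 0.01786 = 49.23 h

49.2 h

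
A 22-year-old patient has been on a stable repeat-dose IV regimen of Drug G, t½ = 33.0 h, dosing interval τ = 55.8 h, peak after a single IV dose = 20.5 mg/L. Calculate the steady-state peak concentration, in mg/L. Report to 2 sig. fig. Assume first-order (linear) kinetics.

30 mg/L

k = ln2 / t½ = 0.693147 / 33.0 = 0.02100 h⁻¹
e^(−kτ) = e^(−0.02100 × 55.8) = 0.3098
Accumulation ratio R = 1 / (1 − e^(−kτ)) = 1 / (1 − 0.3098) = 1.449
Steady-state peak = C₀ × R = 20.5 × 1.449 = 29.70 mg/L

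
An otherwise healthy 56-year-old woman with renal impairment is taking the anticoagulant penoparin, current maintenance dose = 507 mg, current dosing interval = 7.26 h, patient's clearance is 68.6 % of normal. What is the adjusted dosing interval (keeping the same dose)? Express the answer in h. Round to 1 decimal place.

10.6 h

To keep the same average steady-state level, dosing rate must scale with clearance.
CL ratio = 68.6 / 100 = 0.6860
New interval (same dose) = 7.26 / 0.6860 = 10.58 h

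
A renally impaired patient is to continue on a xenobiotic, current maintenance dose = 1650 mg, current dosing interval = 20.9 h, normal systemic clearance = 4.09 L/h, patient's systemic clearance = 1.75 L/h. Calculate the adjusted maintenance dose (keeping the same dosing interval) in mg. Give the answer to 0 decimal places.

706 mg

To keep the same average steady-state level, dosing rate must scale with clearance.
CL ratio = 1.75 / 4.09 = 0.4279
New dose (same interval) = 1650 × 0.4279 = 706.0 mg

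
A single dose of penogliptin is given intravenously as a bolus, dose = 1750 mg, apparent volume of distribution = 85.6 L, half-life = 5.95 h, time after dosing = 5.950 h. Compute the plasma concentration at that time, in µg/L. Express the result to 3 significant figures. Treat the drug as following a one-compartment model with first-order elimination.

C₀ = Dose / Vd = 1750 / 85.6 = 20.44 mg/L
k = ln2 / t½ = 0.693147 / 5.95 = 0.1165 h⁻¹
t / t½ = 5.950 / 5.95 = 1 half-lives
C = C₀ × (1/2)^1 = 20.44 × 0.5000 = 10.22 mg/L
Convert: 10.22 mg/L × 1000 = 10220 µg/L

10200 µg/L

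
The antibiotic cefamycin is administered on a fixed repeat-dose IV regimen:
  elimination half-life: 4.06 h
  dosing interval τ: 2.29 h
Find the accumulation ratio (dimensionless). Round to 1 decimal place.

k = ln2 / t½ = 0.693147 / 4.06 = 0.1707 h⁻¹
e^(−kτ) = e^(−0.1707 × 2.29) = 0.6764
Accumulation ratio R = 1 / (1 − e^(−kτ)) = 1 / (1 − 0.6764) = 3.090

3.1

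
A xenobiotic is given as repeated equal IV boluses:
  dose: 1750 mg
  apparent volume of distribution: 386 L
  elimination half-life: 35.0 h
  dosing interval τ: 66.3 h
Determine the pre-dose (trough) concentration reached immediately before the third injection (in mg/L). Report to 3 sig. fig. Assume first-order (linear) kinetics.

C₀ per dose = Dose / Vd = 1750 / 386 = 4.534 mg/L
k = ln2 / t½ = 0.693147 / 35.0 = 0.01980 h⁻¹
Fraction remaining after one interval: r = e^(−kτ) = e^(−0.01980 × 66.3) = 0.2691
Before dose 3, 2 doses have been given (aged 1τ, 2τ).
C_trough = C₀ × (r + r²) = 4.534 × (0.2691 + 0.07241) = 1.548 mg/L

1.55 mg/L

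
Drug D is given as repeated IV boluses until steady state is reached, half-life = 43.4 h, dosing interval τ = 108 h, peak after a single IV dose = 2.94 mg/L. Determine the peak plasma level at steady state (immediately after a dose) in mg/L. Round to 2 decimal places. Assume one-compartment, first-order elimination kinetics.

k = ln2 / t½ = 0.693147 / 43.4 = 0.01597 h⁻¹
e^(−kτ) = e^(−0.01597 × 108) = 0.1782
Accumulation ratio R = 1 / (1 − e^(−kτ)) = 1 / (1 − 0.1782) = 1.217
Steady-state peak = C₀ × R = 2.94 × 1.217 = 3.578 mg/L

3.58 mg/L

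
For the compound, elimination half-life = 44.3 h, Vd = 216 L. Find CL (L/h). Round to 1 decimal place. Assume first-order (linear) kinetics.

k = ln2 / t½ = 0.693147 / 44.3 = 0.01565 h⁻¹
CL = k × Vd = 0.01565 × 216 = 3.380 L/h

3.4 L/h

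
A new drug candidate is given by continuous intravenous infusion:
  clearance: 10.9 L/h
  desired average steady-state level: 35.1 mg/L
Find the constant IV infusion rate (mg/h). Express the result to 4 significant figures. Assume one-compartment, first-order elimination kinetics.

382.6 mg/h

At steady state, infusion rate R₀ = Css × CL = 35.1 × 10.90 = 382.6 mg/h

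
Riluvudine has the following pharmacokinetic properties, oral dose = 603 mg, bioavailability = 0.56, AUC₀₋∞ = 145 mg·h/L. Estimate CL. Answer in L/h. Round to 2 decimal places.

2.33 L/h

CL = F·Dose / AUC = 0.56 × 603 / 145 = 2.329 L/h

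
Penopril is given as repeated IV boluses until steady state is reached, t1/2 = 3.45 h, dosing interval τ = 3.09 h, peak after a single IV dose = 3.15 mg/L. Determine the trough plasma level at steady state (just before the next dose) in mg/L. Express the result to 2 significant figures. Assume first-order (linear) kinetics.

k = ln2 / t½ = 0.693147 / 3.45 = 0.2009 h⁻¹
e^(−kτ) = e^(−0.2009 × 3.09) = 0.5375
Accumulation ratio R = 1 / (1 − e^(−kτ)) = 1 / (1 − 0.5375) = 2.162
Steady-state trough = C₀ × R × e^(−kτ) = 3.15 × 2.162 × 0.5375 = 3.661 mg/L

3.7 mg/L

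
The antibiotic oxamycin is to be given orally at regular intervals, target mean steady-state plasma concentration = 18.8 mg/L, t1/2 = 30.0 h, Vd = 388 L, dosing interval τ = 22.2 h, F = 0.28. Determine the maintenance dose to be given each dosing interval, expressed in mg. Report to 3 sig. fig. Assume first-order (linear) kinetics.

13400 mg

k = ln2 / t½ = 0.693147 / 30.0 = 0.02310 h⁻¹
CL = k × Vd = 0.02310 × 388 = 8.963 L/h
At steady state, F × (Dose/τ) = Css × CL.
Dose = Css × CL × τ / F = 18.8 × 8.963 × 22.2 / 0.28 = 13360 mg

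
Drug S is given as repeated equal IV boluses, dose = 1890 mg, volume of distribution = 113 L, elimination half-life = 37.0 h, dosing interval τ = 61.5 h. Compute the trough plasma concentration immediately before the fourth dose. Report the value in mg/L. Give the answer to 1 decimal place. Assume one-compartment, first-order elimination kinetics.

C₀ per dose = Dose / Vd = 1890 / 113 = 16.73 mg/L
k = ln2 / t½ = 0.693147 / 37.0 = 0.01873 h⁻¹
Fraction remaining after one interval: r = e^(−kτ) = e^(−0.01873 × 61.5) = 0.3160
Before dose 4, 3 doses have been given (aged 1τ, 2τ, 3τ).
C_trough = C₀ × (r + r² + … + r^3) = C₀ × r(1−r^3)/(1−r)
        = 16.73 × 0.3160 × (1 − 0.03155) / (1 − 0.3160) = 7.485 mg/L

7.5 mg/L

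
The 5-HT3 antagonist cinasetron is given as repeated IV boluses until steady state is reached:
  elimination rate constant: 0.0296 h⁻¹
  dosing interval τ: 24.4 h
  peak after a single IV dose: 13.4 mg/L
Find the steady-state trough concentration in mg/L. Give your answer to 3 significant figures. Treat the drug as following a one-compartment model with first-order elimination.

e^(−kτ) = e^(−0.02960 × 24.4) = 0.4857
Accumulation ratio R = 1 / (1 − e^(−kτ)) = 1 / (1 − 0.4857) = 1.944
Steady-state trough = C₀ × R × e^(−kτ) = 13.4 × 1.944 × 0.4857 = 12.65 mg/L

12.7 mg/L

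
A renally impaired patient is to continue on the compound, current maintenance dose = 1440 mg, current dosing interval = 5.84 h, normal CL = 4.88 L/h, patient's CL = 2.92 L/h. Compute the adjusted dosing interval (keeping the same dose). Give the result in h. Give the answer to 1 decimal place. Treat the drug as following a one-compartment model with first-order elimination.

To keep the same average steady-state level, dosing rate must scale with clearance.
CL ratio = 2.92 / 4.88 = 0.5984
New interval (same dose) = 5.84 / 0.5984 = 9.759 h

9.8 h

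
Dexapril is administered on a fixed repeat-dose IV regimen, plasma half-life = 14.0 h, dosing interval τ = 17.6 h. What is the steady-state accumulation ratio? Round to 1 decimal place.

1.7

k = ln2 / t½ = 0.693147 / 14.0 = 0.04951 h⁻¹
e^(−kτ) = e^(−0.04951 × 17.6) = 0.4184
Accumulation ratio R = 1 / (1 − e^(−kτ)) = 1 / (1 − 0.4184) = 1.719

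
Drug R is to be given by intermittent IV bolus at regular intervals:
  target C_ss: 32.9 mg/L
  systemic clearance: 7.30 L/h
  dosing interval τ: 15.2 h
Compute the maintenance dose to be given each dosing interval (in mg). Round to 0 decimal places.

3651 mg

At steady state, Dose/τ = Css × CL.
Dose = Css × CL × τ = 32.9 × 7.300 × 15.2 = 3651 mg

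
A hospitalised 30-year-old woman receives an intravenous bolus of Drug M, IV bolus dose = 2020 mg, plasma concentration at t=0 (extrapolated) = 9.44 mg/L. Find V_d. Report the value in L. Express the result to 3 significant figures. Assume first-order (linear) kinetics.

214 L

Vd = Dose / C₀ = 2020 / 9.44 = 214.0 L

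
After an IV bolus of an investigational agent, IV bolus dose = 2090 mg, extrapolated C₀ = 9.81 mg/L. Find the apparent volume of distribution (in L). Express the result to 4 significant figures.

Vd = Dose / C₀ = 2090 / 9.81 = 213.0 L

213.0 L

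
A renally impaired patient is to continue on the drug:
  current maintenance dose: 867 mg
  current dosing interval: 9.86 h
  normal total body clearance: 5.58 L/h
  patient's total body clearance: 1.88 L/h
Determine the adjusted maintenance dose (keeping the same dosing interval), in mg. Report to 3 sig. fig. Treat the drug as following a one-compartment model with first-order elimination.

To keep the same average steady-state level, dosing rate must scale with clearance.
CL ratio = 1.88 / 5.58 = 0.3369
New dose (same interval) = 867 × 0.3369 = 292.1 mg

292 mg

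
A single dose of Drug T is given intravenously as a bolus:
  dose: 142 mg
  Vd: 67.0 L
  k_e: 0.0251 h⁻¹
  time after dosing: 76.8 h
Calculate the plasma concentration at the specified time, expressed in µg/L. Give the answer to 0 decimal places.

308 µg/L

C₀ = Dose / Vd = 142.0 / 67.0 = 2.119 mg/L
C = C₀ · e^(−k·t) = 2.119 × e^(−0.02510 × 76.8)
  = 2.119 × 0.1455 = 0.3083 mg/L
Convert: 0.3083 mg/L × 1000 = 308.3 µg/L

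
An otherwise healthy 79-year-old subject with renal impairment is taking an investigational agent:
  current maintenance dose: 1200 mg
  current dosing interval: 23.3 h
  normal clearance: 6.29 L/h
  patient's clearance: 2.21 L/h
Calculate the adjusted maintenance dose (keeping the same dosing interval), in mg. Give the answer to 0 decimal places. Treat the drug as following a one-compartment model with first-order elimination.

422 mg

To keep the same average steady-state level, dosing rate must scale with clearance.
CL ratio = 2.21 / 6.29 = 0.3514
New dose (same interval) = 1200 × 0.3514 = 421.7 mg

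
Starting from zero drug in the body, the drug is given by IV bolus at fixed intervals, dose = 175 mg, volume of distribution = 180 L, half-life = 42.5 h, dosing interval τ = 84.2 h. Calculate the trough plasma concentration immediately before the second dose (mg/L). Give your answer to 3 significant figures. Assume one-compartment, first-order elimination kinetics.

0.246 mg/L

C₀ per dose = Dose / Vd = 175 / 180 = 0.9722 mg/L
k = ln2 / t½ = 0.693147 / 42.5 = 0.01631 h⁻¹
Fraction remaining after one interval: r = e^(−kτ) = e^(−0.01631 × 84.2) = 0.2533
Before dose 2, 1 dose has been given (aged 1τ).
C_trough = C₀ × r = 0.9722 × 0.2533 = 0.2463 mg/L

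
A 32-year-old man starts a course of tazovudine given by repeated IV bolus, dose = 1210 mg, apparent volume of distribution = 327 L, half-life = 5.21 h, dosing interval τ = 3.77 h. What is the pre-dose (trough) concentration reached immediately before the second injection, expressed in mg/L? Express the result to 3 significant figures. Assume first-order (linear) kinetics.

C₀ per dose = Dose / Vd = 1210 / 327 = 3.700 mg/L
k = ln2 / t½ = 0.693147 / 5.21 = 0.1330 h⁻¹
Fraction remaining after one interval: r = e^(−kτ) = e^(−0.1330 × 3.77) = 0.6057
Before dose 2, 1 dose has been given (aged 1τ).
C_trough = C₀ × r = 3.700 × 0.6057 = 2.241 mg/L

2.24 mg/L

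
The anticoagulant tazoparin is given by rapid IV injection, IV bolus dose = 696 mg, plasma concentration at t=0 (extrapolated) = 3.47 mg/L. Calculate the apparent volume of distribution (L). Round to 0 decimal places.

Vd = Dose / C₀ = 696.0 / 3.47 = 200.6 L

201 L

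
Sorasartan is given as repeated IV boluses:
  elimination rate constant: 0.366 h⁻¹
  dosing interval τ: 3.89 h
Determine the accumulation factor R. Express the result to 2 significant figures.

1.3

e^(−kτ) = e^(−0.3660 × 3.89) = 0.2408
Accumulation ratio R = 1 / (1 − e^(−kτ)) = 1 / (1 − 0.2408) = 1.317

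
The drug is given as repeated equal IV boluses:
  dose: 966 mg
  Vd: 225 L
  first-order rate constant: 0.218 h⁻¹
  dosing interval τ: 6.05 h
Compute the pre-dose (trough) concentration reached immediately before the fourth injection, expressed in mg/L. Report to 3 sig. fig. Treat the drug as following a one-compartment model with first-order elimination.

1.54 mg/L

C₀ per dose = Dose / Vd = 966 / 225 = 4.293 mg/L
Fraction remaining after one interval: r = e^(−kτ) = e^(−0.2180 × 6.05) = 0.2674
Before dose 4, 3 doses have been given (aged 1τ, 2τ, 3τ).
C_trough = C₀ × (r + r² + … + r^3) = C₀ × r(1−r^3)/(1−r)
        = 4.293 × 0.2674 × (1 − 0.01912) / (1 − 0.2674) = 1.537 mg/L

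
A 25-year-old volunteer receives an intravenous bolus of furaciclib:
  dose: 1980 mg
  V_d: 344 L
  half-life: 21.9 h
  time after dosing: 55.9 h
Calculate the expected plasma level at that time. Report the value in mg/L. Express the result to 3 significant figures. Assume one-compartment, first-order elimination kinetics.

C₀ = Dose / Vd = 1980 / 344 = 5.756 mg/L
k = ln2 / t½ = 0.693147 / 21.9 = 0.03165 h⁻¹
C = C₀ · e^(−k·t) = 5.756 × e^(−0.03165 × 55.9)
  = 5.756 × 0.1705 = 0.9814 mg/L

0.981 mg/L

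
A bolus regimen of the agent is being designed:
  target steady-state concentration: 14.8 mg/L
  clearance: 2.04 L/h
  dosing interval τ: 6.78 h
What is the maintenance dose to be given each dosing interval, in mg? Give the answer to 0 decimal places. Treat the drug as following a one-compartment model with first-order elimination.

205 mg

At steady state, Dose/τ = Css × CL.
Dose = Css × CL × τ = 14.8 × 2.040 × 6.78 = 204.7 mg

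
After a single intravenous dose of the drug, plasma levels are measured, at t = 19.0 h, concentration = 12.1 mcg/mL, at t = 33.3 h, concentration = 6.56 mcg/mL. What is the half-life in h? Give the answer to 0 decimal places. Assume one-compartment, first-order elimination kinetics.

k = ln(C₁/C₂) / (t₂ − t₁) = ln(12.1/6.56) / (33.3 − 19.0)
  = 0.6122 / 14.30 = 0.04281 h⁻¹
t½ = ln2 / k = 0.693147 / 0.04281 = 16.19 h

16 h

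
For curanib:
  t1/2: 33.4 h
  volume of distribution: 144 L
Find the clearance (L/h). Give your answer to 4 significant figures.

k = ln2 / t½ = 0.693147 / 33.4 = 0.02075 h⁻¹
CL = k × Vd = 0.02075 × 144 = 2.988 L/h

2.988 L/h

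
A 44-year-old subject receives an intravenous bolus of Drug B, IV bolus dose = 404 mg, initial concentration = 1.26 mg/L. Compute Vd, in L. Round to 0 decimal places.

321 L

Vd = Dose / C₀ = 404.0 / 1.26 = 320.6 L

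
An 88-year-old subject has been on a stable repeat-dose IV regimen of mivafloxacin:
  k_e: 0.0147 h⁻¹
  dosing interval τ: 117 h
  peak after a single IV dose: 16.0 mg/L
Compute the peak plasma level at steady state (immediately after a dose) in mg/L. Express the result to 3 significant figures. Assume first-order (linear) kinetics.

e^(−kτ) = e^(−0.01470 × 117) = 0.1791
Accumulation ratio R = 1 / (1 − e^(−kτ)) = 1 / (1 − 0.1791) = 1.218
Steady-state peak = C₀ × R = 16.0 × 1.218 = 19.49 mg/L

19.5 mg/L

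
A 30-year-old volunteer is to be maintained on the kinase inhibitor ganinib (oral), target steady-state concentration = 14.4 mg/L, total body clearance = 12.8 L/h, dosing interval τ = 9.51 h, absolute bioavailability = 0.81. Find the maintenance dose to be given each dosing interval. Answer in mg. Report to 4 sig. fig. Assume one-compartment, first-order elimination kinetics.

At steady state, F × (Dose/τ) = Css × CL.
Dose = Css × CL × τ / F = 14.4 × 12.80 × 9.51 / 0.81 = 2164 mg

2164 mg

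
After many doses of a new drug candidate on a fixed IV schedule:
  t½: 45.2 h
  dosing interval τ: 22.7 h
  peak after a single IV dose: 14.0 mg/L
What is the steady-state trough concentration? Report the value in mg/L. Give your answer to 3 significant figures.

k = ln2 / t½ = 0.693147 / 45.2 = 0.01534 h⁻¹
e^(−kτ) = e^(−0.01534 × 22.7) = 0.7059
Accumulation ratio R = 1 / (1 − e^(−kτ)) = 1 / (1 − 0.7059) = 3.400
Steady-state trough = C₀ × R × e^(−kτ) = 14.0 × 3.400 × 0.7059 = 33.60 mg/L

33.6 mg/L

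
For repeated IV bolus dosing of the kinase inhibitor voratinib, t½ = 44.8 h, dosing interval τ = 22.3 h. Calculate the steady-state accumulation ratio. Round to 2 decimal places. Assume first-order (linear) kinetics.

k = ln2 / t½ = 0.693147 / 44.8 = 0.01547 h⁻¹
e^(−kτ) = e^(−0.01547 × 22.3) = 0.7082
Accumulation ratio R = 1 / (1 − e^(−kτ)) = 1 / (1 − 0.7082) = 3.427

3.43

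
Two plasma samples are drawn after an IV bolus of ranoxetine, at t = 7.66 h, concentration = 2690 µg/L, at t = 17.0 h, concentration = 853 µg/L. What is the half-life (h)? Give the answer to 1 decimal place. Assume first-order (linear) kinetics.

5.6 h

k = ln(C₁/C₂) / (t₂ − t₁) = ln(2690/853) / (17.0 − 7.66)
  = 1.149 / 9.340 = 0.1230 h⁻¹
t½ = ln2 / k = 0.693147 / 0.1230 = 5.635 h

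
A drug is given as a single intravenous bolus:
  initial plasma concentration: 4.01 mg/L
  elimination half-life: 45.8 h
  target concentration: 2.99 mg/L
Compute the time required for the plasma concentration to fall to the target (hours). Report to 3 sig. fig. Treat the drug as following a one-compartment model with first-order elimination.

k = ln2 / t½ = 0.693147 / 45.8 = 0.01513 h⁻¹
t = ln(C₀ / C) / k = ln(4.010 / 2.99) / 0.01513
  = ln(1.341) / 0.01513 = 0.2934 / 0.01513 = 19.39 h

19.4 h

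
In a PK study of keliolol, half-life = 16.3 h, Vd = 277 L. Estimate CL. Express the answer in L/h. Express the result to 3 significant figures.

11.8 L/h

k = ln2 / t½ = 0.693147 / 16.3 = 0.04252 h⁻¹
CL = k × Vd = 0.04252 × 277 = 11.78 L/h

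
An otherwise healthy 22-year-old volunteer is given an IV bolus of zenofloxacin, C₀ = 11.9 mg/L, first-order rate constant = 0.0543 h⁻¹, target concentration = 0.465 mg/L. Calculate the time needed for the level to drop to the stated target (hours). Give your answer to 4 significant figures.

59.71 h

t = ln(C₀ / C) / k = ln(11.90 / 0.465) / 0.05430
  = ln(25.59) / 0.05430 = 3.242 / 0.05430 = 59.71 h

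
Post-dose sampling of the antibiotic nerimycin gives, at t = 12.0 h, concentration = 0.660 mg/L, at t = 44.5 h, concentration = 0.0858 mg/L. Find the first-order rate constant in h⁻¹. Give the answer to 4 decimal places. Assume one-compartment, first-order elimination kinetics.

0.0628 h⁻¹

k = ln(C₁/C₂) / (t₂ − t₁) = ln(0.660/0.0858) / (44.5 − 12.0)
  = 2.040 / 32.50 = 0.06277 h⁻¹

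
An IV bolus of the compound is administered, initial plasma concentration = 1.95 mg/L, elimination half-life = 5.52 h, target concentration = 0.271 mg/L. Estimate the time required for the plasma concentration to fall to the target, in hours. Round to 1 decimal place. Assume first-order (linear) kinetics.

15.7 h

k = ln2 / t½ = 0.693147 / 5.52 = 0.1256 h⁻¹
t = ln(C₀ / C) / k = ln(1.950 / 0.271) / 0.1256
  = ln(7.196) / 0.1256 = 1.974 / 0.1256 = 15.72 h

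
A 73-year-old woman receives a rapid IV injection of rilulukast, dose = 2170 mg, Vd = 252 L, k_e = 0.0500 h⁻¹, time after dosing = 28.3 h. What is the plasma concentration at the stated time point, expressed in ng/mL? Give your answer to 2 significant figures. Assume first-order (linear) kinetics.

C₀ = Dose / Vd = 2170 / 252 = 8.611 mg/L
C = C₀ · e^(−k·t) = 8.611 × e^(−0.05000 × 28.3)
  = 8.611 × 0.2429 = 2.092 mg/L
Convert: 2.092 mg/L × 1000 = 2092 ng/mL

2100 ng/mL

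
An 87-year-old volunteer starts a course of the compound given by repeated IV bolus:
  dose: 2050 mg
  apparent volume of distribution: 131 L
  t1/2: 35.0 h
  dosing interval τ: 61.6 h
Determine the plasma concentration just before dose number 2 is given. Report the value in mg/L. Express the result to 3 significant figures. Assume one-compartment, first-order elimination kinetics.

4.62 mg/L

C₀ per dose = Dose / Vd = 2050 / 131 = 15.65 mg/L
k = ln2 / t½ = 0.693147 / 35.0 = 0.01980 h⁻¹
Fraction remaining after one interval: r = e^(−kτ) = e^(−0.01980 × 61.6) = 0.2953
Before dose 2, 1 dose has been given (aged 1τ).
C_trough = C₀ × r = 15.65 × 0.2953 = 4.621 mg/L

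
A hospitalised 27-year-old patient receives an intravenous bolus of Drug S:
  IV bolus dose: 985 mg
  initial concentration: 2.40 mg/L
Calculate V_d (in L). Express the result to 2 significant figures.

410 L

Vd = Dose / C₀ = 985.0 / 2.40 = 410.4 L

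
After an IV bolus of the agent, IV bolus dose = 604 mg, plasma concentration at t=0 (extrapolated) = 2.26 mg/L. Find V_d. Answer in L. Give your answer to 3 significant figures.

267 L

Vd = Dose / C₀ = 604.0 / 2.26 = 267.3 L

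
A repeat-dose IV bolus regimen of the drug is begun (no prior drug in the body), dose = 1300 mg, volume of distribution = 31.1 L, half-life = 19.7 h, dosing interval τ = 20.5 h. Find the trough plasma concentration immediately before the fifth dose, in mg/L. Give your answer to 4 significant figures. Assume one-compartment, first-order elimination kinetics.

C₀ per dose = Dose / Vd = 1300 / 31.1 = 41.80 mg/L
k = ln2 / t½ = 0.693147 / 19.7 = 0.03519 h⁻¹
Fraction remaining after one interval: r = e^(−kτ) = e^(−0.03519 × 20.5) = 0.4861
Before dose 5, 4 doses have been given (aged 1τ, 2τ, 3τ, 4τ).
C_trough = C₀ × (r + r² + … + r^4) = C₀ × r(1−r^4)/(1−r)
        = 41.80 × 0.4861 × (1 − 0.05583) / (1 − 0.4861) = 37.33 mg/L

37.33 mg/L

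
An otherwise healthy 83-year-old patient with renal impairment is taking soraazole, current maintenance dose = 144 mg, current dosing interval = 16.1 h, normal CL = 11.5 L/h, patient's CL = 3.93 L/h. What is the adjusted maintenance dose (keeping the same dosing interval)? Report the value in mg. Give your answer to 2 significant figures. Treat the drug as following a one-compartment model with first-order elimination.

49 mg

To keep the same average steady-state level, dosing rate must scale with clearance.
CL ratio = 3.93 / 11.5 = 0.3417
New dose (same interval) = 144 × 0.3417 = 49.20 mg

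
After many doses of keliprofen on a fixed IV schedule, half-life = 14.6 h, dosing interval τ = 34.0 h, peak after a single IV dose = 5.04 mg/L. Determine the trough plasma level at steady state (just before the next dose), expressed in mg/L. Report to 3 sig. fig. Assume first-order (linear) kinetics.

k = ln2 / t½ = 0.693147 / 14.6 = 0.04748 h⁻¹
e^(−kτ) = e^(−0.04748 × 34.0) = 0.1990
Accumulation ratio R = 1 / (1 − e^(−kτ)) = 1 / (1 − 0.1990) = 1.248
Steady-state trough = C₀ × R × e^(−kτ) = 5.04 × 1.248 × 0.1990 = 1.252 mg/L

1.25 mg/L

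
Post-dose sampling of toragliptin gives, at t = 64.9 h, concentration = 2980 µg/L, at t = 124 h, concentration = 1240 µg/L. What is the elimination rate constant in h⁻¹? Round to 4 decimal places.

0.0148 h⁻¹

k = ln(C₁/C₂) / (t₂ − t₁) = ln(2980/1240) / (124 − 64.9)
  = 0.8768 / 59.10 = 0.01484 h⁻¹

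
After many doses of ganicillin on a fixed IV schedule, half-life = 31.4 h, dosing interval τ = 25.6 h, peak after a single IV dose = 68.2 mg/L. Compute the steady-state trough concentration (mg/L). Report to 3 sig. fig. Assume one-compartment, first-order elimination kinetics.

89.8 mg/L

k = ln2 / t½ = 0.693147 / 31.4 = 0.02207 h⁻¹
e^(−kτ) = e^(−0.02207 × 25.6) = 0.5684
Accumulation ratio R = 1 / (1 − e^(−kτ)) = 1 / (1 − 0.5684) = 2.317
Steady-state trough = C₀ × R × e^(−kτ) = 68.2 × 2.317 × 0.5684 = 89.82 mg/L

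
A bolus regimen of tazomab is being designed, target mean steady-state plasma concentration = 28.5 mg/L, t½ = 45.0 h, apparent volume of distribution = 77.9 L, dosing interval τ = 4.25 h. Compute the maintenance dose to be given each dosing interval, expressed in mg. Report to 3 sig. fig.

k = ln2 / t½ = 0.693147 / 45.0 = 0.01540 h⁻¹
CL = k × Vd = 0.01540 × 77.9 = 1.200 L/h
At steady state, Dose/τ = Css × CL.
Dose = Css × CL × τ = 28.5 × 1.200 × 4.25 = 145.4 mg

145 mg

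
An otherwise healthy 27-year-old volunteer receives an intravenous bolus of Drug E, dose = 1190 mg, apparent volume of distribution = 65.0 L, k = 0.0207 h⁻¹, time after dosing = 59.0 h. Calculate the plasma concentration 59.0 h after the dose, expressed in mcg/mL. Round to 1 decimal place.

C₀ = Dose / Vd = 1190 / 65.0 = 18.31 mg/L
C = C₀ · e^(−k·t) = 18.31 × e^(−0.02070 × 59.0)
  = 18.31 × 0.2948 = 5.398 mg/L
(5.398 mg/L = 5.398 mcg/mL)

5.4 mcg/mL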